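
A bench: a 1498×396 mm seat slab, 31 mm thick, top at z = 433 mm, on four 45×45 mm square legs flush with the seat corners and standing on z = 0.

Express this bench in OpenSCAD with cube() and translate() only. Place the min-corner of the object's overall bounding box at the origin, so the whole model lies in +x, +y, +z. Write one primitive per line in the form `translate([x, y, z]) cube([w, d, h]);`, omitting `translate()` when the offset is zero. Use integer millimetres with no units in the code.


translate([0, 0, 402]) cube([1498, 396, 31]);
cube([45, 45, 402]);
translate([0, 351, 0]) cube([45, 45, 402]);
translate([1453, 0, 0]) cube([45, 45, 402]);
translate([1453, 351, 0]) cube([45, 45, 402]);


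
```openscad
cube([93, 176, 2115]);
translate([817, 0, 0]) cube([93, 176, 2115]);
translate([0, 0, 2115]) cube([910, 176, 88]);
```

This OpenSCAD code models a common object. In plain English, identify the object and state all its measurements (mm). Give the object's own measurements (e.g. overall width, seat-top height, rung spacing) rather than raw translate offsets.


A door frame. The clear opening is 724 mm wide and 2115 mm high. Two 93 mm wide jambs, 176 mm deep, stand either side of the opening from the floor to the top of the opening. A 88 mm thick head sits across the top of both jambs, spanning the full outside width of the frame.


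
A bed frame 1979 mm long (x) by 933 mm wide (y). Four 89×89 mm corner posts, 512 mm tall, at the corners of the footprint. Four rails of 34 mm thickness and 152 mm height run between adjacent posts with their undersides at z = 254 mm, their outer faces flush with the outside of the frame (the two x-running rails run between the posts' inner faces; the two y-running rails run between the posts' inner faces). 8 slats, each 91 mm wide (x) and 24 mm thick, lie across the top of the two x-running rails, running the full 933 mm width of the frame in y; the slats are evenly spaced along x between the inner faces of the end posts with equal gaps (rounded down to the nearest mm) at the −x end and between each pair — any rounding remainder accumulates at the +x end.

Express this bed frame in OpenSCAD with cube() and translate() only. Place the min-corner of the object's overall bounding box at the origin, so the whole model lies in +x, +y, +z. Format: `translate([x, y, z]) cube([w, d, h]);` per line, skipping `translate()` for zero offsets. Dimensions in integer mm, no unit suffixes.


// slat z = rail_z + rail_h = 254 + 152 = 406
// slat gap = ⌊(1801 − 8·91) / 9⌋ = 119
cube([89, 89, 512]);
translate([0, 844, 0]) cube([89, 89, 512]);
translate([1890, 0, 0]) cube([89, 89, 512]);
translate([1890, 844, 0]) cube([89, 89, 512]);
translate([89, 0, 254]) cube([1801, 34, 152]);
translate([89, 899, 254]) cube([1801, 34, 152]);
translate([0, 89, 254]) cube([34, 755, 152]);
translate([1945, 89, 254]) cube([34, 755, 152]);
translate([208, 0, 406]) cube([91, 933, 24]);
translate([418, 0, 406]) cube([91, 933, 24]);
translate([628, 0, 406]) cube([91, 933, 24]);
translate([838, 0, 406]) cube([91, 933, 24]);
translate([1048, 0, 406]) cube([91, 933, 24]);
translate([1258, 0, 406]) cube([91, 933, 24]);
translate([1468, 0, 406]) cube([91, 933, 24]);
translate([1678, 0, 406]) cube([91, 933, 24]);


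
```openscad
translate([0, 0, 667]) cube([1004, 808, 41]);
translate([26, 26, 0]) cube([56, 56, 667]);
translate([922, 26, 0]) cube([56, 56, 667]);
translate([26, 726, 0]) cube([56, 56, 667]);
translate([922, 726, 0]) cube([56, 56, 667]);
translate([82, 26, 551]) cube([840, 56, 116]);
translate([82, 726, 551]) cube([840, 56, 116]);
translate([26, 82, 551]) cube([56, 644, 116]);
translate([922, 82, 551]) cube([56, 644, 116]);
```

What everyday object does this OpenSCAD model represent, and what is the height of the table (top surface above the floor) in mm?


A table. The table height is 708 mm.

A 1004×808×41 slab sits at z = 667 on four 56 mm square posts — a table. The top surface is at 667 + 41 = 708 mm.


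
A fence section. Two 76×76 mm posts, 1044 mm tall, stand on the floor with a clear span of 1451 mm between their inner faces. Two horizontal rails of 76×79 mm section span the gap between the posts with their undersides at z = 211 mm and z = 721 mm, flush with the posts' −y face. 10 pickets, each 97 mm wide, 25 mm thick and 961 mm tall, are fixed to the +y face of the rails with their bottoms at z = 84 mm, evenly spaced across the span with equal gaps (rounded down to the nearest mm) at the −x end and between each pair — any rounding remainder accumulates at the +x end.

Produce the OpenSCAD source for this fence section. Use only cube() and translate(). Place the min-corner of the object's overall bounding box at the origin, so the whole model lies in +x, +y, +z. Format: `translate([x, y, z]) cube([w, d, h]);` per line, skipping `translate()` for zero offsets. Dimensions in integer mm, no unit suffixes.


cube([76, 76, 1044]);
translate([1527, 0, 0]) cube([76, 76, 1044]);
translate([76, 0, 211]) cube([1451, 76, 79]);
translate([76, 0, 721]) cube([1451, 76, 79]);
translate([119, 76, 84]) cube([97, 25, 961]);
translate([259, 76, 84]) cube([97, 25, 961]);
translate([399, 76, 84]) cube([97, 25, 961]);
translate([539, 76, 84]) cube([97, 25, 961]);
translate([679, 76, 84]) cube([97, 25, 961]);
translate([819, 76, 84]) cube([97, 25, 961]);
translate([959, 76, 84]) cube([97, 25, 961]);
translate([1099, 76, 84]) cube([97, 25, 961]);
translate([1239, 76, 84]) cube([97, 25, 961]);
translate([1379, 76, 84]) cube([97, 25, 961]);


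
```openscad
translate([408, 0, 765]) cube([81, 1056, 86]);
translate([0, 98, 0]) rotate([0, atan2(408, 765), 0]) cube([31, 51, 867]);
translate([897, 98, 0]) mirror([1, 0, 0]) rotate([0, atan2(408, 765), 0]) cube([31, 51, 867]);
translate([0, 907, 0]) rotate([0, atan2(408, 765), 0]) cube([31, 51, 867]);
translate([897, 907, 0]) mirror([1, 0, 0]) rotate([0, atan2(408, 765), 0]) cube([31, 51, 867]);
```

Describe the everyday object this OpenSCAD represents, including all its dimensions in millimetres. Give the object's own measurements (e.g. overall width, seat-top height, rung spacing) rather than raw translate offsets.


A sawhorse. A 81×1056×86 mm beam (x, y, z) sits on two A-frame leg pairs. Each pair is two raked legs of 31×51 mm section (51 mm along y) splaying symmetrically in x. Each leg rises 765 mm vertically over 408 mm of horizontal reach and is 867 mm long along its own axis. Every leg's outer bottom edge rests on the floor and its outer top edge meets a bottom edge of the beam — the left legs (tilting toward +x) meet the beam's −x bottom edge, the right legs (their mirror images, tilting toward −x) meet its +x bottom edge — so the leg tops tuck under the beam, the beam's underside is 765 mm above the floor, and the feet are 897 mm apart outside-to-outside with the beam centred between them. The two leg pairs are set in 98 mm from either end of the beam.


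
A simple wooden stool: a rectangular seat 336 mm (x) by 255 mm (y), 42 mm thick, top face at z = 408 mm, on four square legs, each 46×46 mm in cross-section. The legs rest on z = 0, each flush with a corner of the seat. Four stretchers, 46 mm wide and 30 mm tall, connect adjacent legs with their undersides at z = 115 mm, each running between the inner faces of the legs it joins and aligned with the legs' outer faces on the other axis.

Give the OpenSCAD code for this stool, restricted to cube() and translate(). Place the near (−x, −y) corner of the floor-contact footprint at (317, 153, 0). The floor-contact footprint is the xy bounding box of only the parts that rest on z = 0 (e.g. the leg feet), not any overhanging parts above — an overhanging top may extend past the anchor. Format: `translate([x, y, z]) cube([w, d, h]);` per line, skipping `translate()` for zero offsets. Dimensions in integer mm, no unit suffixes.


// leg_h = 408 - 42 = 366
// stretcher span = 336 - 2*46 = 244
translate([317, 153, 366]) cube([336, 255, 42]);
translate([317, 153, 0]) cube([46, 46, 366]);
translate([607, 153, 0]) cube([46, 46, 366]);
translate([317, 362, 0]) cube([46, 46, 366]);
translate([607, 362, 0]) cube([46, 46, 366]);
translate([363, 153, 115]) cube([244, 46, 30]);
translate([363, 362, 115]) cube([244, 46, 30]);
translate([317, 199, 115]) cube([46, 163, 30]);
translate([607, 199, 115]) cube([46, 163, 30]);


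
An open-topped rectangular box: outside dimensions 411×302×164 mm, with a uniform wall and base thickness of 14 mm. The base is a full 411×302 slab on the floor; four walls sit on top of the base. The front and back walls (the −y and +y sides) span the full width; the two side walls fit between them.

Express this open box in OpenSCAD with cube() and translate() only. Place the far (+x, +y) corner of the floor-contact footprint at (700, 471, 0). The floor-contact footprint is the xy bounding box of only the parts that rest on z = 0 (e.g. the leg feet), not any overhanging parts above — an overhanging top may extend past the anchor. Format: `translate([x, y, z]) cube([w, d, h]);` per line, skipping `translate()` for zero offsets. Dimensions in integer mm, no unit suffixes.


translate([289, 169, 0]) cube([411, 302, 14]);
translate([289, 169, 14]) cube([411, 14, 150]);
translate([289, 457, 14]) cube([411, 14, 150]);
translate([289, 183, 14]) cube([14, 274, 150]);
translate([686, 183, 14]) cube([14, 274, 150]);


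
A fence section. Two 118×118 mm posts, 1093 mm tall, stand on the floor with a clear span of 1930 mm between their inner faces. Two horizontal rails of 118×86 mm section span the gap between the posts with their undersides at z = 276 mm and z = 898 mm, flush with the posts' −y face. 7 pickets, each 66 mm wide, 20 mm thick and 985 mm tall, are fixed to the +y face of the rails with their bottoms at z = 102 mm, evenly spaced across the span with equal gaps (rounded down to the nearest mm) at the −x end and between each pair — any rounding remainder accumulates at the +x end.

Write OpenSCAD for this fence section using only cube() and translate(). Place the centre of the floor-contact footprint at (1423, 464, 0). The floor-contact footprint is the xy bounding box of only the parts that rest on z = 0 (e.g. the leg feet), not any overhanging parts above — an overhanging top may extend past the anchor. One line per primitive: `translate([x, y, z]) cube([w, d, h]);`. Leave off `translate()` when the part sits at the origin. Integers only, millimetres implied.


translate([340, 405, 0]) cube([118, 118, 1093]);
translate([2388, 405, 0]) cube([118, 118, 1093]);
translate([458, 405, 276]) cube([1930, 118, 86]);
translate([458, 405, 898]) cube([1930, 118, 86]);
translate([641, 523, 102]) cube([66, 20, 985]);
translate([890, 523, 102]) cube([66, 20, 985]);
translate([1139, 523, 102]) cube([66, 20, 985]);
translate([1388, 523, 102]) cube([66, 20, 985]);
translate([1637, 523, 102]) cube([66, 20, 985]);
translate([1886, 523, 102]) cube([66, 20, 985]);
translate([2135, 523, 102]) cube([66, 20, 985]);


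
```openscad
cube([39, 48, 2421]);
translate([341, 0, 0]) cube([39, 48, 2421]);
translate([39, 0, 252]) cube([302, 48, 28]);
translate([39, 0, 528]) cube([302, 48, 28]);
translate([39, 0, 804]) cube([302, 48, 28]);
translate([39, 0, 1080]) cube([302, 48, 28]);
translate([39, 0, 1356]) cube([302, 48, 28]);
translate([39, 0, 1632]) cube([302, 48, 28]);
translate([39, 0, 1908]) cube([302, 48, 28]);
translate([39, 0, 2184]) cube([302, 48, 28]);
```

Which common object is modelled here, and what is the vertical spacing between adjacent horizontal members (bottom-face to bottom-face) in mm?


A ladder. The rung spacing is 276 mm.

Two tall 39×48 posts with 8 short bars between them — a ladder. Adjacent rungs sit at z = 252 and z = 528, so the spacing is 528 − 252 = 276 mm.


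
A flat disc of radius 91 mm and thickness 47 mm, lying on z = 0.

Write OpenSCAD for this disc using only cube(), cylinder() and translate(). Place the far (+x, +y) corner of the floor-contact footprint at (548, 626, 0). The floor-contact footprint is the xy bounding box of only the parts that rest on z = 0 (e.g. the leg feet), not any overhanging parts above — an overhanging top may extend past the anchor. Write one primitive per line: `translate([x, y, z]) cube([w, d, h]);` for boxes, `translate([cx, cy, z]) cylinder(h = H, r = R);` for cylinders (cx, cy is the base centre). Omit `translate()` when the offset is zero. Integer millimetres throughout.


translate([457, 535, 0]) cylinder(h = 47, r = 91);


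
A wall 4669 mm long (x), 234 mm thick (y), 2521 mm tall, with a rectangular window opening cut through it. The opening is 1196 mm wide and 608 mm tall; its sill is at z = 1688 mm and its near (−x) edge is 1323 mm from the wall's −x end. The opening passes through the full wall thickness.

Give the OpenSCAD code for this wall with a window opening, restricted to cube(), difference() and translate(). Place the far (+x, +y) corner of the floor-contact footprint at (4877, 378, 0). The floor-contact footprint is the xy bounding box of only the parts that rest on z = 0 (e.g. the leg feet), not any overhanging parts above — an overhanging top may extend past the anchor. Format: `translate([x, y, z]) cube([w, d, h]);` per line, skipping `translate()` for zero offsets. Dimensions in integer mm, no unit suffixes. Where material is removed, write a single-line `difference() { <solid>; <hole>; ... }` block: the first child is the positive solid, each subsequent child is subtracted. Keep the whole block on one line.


difference() { translate([208, 144, 0]) cube([4669, 234, 2521]); translate([1531, 144, 1688]) cube([1196, 234, 608]); }


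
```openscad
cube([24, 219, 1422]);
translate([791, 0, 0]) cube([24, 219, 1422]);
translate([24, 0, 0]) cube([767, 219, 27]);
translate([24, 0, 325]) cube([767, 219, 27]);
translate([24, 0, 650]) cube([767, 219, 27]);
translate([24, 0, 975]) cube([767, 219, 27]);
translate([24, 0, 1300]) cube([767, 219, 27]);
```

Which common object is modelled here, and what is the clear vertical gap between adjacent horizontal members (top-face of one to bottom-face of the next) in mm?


A bookshelf. The clear shelf gap is 298 mm.

Two tall side panels with 5 horizontal boards between them — a bookshelf. The first two shelf undersides are at z = 0 and z = 325; with shelf thickness 27, the clear gap is 325 − 0 − 27 = 298 mm.


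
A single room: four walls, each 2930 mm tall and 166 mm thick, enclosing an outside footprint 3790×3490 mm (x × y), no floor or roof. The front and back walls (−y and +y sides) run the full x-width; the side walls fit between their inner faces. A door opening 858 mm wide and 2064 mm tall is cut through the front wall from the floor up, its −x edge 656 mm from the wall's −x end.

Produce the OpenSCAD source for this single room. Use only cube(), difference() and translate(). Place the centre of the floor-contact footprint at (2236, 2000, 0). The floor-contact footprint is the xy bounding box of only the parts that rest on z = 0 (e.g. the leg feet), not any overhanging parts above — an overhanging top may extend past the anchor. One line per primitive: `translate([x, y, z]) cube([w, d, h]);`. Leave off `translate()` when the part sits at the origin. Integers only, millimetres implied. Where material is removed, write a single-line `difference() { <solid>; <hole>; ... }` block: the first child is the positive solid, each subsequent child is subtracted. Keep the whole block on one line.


difference() { translate([341, 255, 0]) cube([3790, 166, 2930]); translate([997, 255, 0]) cube([858, 166, 2064]); }
translate([341, 3579, 0]) cube([3790, 166, 2930]);
translate([341, 421, 0]) cube([166, 3158, 2930]);
translate([3965, 421, 0]) cube([166, 3158, 2930]);


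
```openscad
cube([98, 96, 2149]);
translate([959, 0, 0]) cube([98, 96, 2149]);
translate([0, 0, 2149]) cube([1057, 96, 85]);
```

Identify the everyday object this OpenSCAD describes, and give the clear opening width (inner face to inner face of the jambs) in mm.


A door frame. The clear opening width is 861 mm.

Two 2149 mm tall posts with a header on top — a door frame. The left jamb is 98 mm wide at x = 0; the right jamb starts at x = 959. The clear opening is 959 − 98 = 861 mm.


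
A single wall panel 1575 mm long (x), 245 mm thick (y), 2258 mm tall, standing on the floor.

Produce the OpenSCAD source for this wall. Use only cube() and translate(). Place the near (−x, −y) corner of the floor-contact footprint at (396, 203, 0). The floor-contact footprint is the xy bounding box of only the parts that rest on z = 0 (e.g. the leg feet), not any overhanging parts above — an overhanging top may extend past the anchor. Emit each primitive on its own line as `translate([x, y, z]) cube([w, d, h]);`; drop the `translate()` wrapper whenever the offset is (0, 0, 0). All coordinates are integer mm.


translate([396, 203, 0]) cube([1575, 245, 2258]);


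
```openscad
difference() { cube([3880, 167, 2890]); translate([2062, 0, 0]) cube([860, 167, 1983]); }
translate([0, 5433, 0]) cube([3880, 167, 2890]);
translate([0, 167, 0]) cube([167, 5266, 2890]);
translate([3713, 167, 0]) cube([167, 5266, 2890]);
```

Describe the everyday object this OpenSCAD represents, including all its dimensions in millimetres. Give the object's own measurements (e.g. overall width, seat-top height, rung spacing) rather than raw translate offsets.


A single room: four walls, each 2890 mm tall and 167 mm thick, enclosing an outside footprint 3880×5600 mm (x × y), no floor or roof. The front and back walls (−y and +y sides) run the full x-width; the side walls fit between their inner faces. A door opening 860 mm wide and 1983 mm tall is cut through the front wall from the floor up, its −x edge 2062 mm from the wall's −x end.


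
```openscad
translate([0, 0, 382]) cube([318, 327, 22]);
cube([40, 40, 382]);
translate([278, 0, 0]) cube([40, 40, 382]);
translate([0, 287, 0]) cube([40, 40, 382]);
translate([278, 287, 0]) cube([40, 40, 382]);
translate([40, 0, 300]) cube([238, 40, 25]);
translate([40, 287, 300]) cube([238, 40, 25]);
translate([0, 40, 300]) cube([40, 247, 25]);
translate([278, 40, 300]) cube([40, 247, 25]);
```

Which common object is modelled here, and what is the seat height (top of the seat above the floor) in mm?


A stool. The seat height is 404 mm.

A 318×327×22 slab at z = 382 on four corner posts — a stool. The seat top is 382 + 22 = 404 mm.


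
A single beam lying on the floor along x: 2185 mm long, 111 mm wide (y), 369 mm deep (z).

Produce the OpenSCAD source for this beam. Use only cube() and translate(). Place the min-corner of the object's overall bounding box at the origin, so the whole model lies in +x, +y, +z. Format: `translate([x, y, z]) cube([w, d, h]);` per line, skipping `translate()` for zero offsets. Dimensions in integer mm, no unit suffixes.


cube([2185, 111, 369]);


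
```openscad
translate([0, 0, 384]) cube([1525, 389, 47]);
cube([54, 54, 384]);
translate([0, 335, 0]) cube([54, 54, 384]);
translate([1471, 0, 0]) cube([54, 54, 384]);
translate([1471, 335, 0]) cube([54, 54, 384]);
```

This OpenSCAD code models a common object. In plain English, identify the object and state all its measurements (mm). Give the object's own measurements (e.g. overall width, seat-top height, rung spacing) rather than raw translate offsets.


A long wooden bench with a 1525 mm (x) × 389 mm (y) seat, 47 mm thick, its top surface 431 mm above the floor. Four 54 mm square legs at the seat corners, flush with the edges, run from z = 0 to the seat underside.


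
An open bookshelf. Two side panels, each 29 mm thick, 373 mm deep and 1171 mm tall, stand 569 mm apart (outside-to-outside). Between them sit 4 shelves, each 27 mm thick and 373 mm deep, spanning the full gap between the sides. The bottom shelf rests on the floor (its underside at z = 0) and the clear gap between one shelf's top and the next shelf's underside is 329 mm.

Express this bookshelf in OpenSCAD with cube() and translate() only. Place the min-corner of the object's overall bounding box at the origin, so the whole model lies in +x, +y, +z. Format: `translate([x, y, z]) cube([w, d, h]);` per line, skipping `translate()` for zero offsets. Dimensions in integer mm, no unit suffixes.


cube([29, 373, 1171]);
translate([540, 0, 0]) cube([29, 373, 1171]);
translate([29, 0, 0]) cube([511, 373, 27]);
translate([29, 0, 356]) cube([511, 373, 27]);
translate([29, 0, 712]) cube([511, 373, 27]);
translate([29, 0, 1068]) cube([511, 373, 27]);


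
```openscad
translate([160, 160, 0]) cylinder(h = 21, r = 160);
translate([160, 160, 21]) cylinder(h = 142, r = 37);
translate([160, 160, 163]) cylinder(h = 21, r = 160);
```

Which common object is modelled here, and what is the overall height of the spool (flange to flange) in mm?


A spool. The overall height is 184 mm.

Three coaxial cylinders, large–small–large — a spool. Two 21 mm flanges and a 142 mm core give 21 + 142 + 21 = 184 mm.


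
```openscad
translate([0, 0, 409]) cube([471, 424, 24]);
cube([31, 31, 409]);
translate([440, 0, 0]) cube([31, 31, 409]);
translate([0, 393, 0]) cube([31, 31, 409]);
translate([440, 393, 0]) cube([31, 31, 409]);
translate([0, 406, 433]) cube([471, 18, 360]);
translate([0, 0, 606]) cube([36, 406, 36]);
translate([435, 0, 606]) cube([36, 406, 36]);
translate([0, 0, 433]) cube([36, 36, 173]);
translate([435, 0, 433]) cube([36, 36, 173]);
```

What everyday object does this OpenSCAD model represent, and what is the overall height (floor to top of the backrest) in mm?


A chair. The overall height is 793 mm.

A slab on four corner posts with a tall panel at the back — a chair. The seat slab sits at z = 409 with thickness 24, and the 360 mm backrest starts at the seat top, so the overall height is 409 + 24 + 360 = 793 mm.


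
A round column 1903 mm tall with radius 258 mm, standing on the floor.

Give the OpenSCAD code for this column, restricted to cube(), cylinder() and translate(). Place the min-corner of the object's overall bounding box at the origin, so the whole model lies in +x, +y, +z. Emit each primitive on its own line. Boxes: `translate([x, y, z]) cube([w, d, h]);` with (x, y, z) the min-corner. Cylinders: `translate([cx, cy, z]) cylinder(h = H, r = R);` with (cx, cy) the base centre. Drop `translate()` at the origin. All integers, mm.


translate([258, 258, 0]) cylinder(h = 1903, r = 258);


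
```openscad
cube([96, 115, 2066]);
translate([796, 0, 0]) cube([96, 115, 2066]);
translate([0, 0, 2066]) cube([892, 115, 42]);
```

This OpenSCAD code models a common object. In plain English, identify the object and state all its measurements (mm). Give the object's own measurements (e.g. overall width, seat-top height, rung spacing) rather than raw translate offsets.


A door frame. The clear opening is 700 mm wide and 2066 mm high. Two 96 mm wide jambs, 115 mm deep, stand either side of the opening from the floor to the top of the opening. A 42 mm thick head sits across the top of both jambs, spanning the full outside width of the frame.


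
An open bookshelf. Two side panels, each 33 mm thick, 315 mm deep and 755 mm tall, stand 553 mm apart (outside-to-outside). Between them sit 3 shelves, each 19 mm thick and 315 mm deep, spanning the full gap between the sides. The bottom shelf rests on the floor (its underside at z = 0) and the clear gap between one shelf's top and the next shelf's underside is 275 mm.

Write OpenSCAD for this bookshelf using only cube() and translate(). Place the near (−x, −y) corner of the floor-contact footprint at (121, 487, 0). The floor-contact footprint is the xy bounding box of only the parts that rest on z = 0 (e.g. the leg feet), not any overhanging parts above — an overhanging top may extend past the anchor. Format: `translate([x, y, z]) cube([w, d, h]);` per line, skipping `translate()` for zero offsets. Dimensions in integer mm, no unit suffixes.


translate([121, 487, 0]) cube([33, 315, 755]);
translate([641, 487, 0]) cube([33, 315, 755]);
translate([154, 487, 0]) cube([487, 315, 19]);
translate([154, 487, 294]) cube([487, 315, 19]);
translate([154, 487, 588]) cube([487, 315, 19]);


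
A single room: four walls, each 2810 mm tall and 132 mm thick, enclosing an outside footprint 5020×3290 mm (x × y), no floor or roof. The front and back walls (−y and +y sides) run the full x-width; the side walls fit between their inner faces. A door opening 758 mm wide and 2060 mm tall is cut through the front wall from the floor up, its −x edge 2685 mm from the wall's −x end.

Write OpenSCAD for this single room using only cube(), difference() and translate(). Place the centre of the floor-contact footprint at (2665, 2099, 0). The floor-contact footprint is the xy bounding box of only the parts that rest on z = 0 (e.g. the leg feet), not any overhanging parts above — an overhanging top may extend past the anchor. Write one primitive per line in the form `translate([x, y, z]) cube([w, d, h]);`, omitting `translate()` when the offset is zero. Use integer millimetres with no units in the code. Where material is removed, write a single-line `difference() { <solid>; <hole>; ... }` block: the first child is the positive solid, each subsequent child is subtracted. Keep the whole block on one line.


difference() { translate([155, 454, 0]) cube([5020, 132, 2810]); translate([2840, 454, 0]) cube([758, 132, 2060]); }
translate([155, 3612, 0]) cube([5020, 132, 2810]);
translate([155, 586, 0]) cube([132, 3026, 2810]);
translate([5043, 586, 0]) cube([132, 3026, 2810]);


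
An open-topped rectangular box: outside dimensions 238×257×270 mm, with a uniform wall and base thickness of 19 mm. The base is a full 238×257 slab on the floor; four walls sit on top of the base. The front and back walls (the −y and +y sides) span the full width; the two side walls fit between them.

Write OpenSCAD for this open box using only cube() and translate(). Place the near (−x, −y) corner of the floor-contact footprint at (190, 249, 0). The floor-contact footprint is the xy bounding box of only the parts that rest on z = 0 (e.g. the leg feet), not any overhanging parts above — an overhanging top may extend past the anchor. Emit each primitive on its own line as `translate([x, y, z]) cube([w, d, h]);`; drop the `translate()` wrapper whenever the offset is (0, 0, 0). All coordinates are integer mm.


translate([190, 249, 0]) cube([238, 257, 19]);
translate([190, 249, 19]) cube([238, 19, 251]);
translate([190, 487, 19]) cube([238, 19, 251]);
translate([190, 268, 19]) cube([19, 219, 251]);
translate([409, 268, 19]) cube([19, 219, 251]);


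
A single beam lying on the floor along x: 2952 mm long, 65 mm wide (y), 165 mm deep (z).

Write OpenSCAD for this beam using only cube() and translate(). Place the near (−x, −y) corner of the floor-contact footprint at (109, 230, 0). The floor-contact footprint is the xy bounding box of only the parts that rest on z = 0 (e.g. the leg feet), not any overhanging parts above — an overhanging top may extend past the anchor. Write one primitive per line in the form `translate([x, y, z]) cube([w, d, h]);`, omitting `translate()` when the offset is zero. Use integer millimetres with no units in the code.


translate([109, 230, 0]) cube([2952, 65, 165]);


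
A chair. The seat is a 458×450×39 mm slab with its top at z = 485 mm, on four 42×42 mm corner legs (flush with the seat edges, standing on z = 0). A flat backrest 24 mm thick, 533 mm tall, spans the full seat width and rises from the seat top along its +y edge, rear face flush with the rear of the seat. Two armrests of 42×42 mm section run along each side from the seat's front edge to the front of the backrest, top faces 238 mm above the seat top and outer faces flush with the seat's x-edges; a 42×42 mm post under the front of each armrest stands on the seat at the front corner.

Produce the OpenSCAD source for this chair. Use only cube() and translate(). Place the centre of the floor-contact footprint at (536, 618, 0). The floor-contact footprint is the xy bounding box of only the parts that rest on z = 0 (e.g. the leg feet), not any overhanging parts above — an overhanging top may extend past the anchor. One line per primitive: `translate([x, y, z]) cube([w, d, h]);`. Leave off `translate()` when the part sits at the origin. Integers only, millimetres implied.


translate([307, 393, 446]) cube([458, 450, 39]);
translate([307, 393, 0]) cube([42, 42, 446]);
translate([723, 393, 0]) cube([42, 42, 446]);
translate([307, 801, 0]) cube([42, 42, 446]);
translate([723, 801, 0]) cube([42, 42, 446]);
translate([307, 819, 485]) cube([458, 24, 533]);
translate([307, 393, 681]) cube([42, 426, 42]);
translate([723, 393, 681]) cube([42, 426, 42]);
translate([307, 393, 485]) cube([42, 42, 196]);
translate([723, 393, 485]) cube([42, 42, 196]);


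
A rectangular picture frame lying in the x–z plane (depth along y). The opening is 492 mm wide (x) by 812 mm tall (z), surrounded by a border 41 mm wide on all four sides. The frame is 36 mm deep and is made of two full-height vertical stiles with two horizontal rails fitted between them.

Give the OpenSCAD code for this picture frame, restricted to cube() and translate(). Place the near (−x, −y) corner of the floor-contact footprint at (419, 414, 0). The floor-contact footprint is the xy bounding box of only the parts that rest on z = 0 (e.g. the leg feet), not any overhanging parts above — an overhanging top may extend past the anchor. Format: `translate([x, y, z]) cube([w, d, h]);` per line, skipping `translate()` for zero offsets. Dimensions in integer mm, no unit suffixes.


translate([419, 414, 0]) cube([41, 36, 894]);
translate([952, 414, 0]) cube([41, 36, 894]);
translate([460, 414, 0]) cube([492, 36, 41]);
translate([460, 414, 853]) cube([492, 36, 41]);


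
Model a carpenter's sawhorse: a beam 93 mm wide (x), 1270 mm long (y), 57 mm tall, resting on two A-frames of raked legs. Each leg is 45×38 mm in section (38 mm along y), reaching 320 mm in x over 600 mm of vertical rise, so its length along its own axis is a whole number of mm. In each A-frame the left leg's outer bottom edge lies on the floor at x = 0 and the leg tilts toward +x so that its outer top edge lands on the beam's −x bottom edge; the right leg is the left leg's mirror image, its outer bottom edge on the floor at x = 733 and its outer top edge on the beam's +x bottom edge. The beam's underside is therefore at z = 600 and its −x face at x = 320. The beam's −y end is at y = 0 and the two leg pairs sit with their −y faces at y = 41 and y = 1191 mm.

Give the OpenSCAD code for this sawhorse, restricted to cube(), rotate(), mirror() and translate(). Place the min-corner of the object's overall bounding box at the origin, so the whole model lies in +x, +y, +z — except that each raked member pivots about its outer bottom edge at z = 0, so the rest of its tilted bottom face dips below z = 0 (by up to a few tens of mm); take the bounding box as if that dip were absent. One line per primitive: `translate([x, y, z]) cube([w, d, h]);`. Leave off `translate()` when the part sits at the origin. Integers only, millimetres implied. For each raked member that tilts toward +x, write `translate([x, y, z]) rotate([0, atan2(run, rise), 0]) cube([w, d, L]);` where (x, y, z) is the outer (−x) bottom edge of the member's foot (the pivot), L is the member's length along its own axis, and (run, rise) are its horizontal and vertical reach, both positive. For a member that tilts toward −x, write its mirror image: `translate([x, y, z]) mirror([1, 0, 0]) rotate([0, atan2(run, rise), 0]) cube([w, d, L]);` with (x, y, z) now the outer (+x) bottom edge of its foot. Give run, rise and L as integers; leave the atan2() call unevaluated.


translate([320, 0, 600]) cube([93, 1270, 57]);
translate([0, 41, 0]) rotate([0, atan2(320, 600), 0]) cube([45, 38, 680]);
translate([733, 41, 0]) mirror([1, 0, 0]) rotate([0, atan2(320, 600), 0]) cube([45, 38, 680]);
translate([0, 1191, 0]) rotate([0, atan2(320, 600), 0]) cube([45, 38, 680]);
translate([733, 1191, 0]) mirror([1, 0, 0]) rotate([0, atan2(320, 600), 0]) cube([45, 38, 680]);


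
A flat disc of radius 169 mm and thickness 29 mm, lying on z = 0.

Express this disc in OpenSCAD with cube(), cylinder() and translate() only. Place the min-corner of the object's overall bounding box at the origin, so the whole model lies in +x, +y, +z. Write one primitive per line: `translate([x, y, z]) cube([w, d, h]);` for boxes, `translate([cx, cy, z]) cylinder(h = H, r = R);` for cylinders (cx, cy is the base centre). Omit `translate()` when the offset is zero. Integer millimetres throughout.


translate([169, 169, 0]) cylinder(h = 29, r = 169);


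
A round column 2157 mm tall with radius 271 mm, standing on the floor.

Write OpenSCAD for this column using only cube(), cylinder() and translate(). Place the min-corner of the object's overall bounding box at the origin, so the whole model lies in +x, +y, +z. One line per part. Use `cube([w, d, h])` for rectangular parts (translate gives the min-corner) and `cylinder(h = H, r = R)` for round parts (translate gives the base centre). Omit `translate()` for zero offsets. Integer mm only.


translate([271, 271, 0]) cylinder(h = 2157, r = 271);


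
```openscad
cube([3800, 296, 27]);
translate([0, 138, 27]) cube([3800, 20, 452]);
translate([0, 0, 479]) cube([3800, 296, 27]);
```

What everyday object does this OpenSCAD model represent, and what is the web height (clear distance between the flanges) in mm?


An I-beam. The web height is 452 mm.

Two wide flanges with a thin centred web — an I-beam. Overall 506 mm minus two 27 mm flanges gives a web of 506 − 2·27 = 452 mm.


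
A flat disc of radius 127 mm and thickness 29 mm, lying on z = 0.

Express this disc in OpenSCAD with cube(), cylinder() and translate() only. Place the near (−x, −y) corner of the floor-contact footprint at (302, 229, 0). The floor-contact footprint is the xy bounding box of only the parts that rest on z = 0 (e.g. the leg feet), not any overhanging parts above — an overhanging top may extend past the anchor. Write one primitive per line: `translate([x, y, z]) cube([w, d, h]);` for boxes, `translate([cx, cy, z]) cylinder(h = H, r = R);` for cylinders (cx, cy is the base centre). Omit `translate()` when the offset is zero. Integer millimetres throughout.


translate([429, 356, 0]) cylinder(h = 29, r = 127);


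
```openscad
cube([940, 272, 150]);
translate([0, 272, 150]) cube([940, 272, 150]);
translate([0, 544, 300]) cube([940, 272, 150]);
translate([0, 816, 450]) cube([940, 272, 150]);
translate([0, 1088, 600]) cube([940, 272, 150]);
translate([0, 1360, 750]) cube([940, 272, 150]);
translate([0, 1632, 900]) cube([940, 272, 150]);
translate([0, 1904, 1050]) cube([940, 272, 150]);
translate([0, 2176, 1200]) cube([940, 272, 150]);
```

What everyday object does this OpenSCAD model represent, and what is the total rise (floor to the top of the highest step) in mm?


A staircase. The total rise is 1350 mm.

9 identical blocks, each offset up and back from the previous — a staircase. Each step is 150 mm tall and there are 9 of them, so the total rise is 9 × 150 = 1350 mm.


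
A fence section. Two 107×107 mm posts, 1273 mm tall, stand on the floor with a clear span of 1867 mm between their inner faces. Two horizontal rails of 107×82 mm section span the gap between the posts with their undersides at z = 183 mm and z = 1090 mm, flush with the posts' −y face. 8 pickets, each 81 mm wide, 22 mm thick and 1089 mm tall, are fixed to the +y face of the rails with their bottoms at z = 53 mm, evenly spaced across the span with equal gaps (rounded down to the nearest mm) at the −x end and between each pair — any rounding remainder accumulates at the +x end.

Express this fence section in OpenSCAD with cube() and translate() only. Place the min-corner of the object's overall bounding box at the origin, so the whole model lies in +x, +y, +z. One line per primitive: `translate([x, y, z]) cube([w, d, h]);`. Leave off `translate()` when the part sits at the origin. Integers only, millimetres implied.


cube([107, 107, 1273]);
translate([1974, 0, 0]) cube([107, 107, 1273]);
translate([107, 0, 183]) cube([1867, 107, 82]);
translate([107, 0, 1090]) cube([1867, 107, 82]);
translate([242, 107, 53]) cube([81, 22, 1089]);
translate([458, 107, 53]) cube([81, 22, 1089]);
translate([674, 107, 53]) cube([81, 22, 1089]);
translate([890, 107, 53]) cube([81, 22, 1089]);
translate([1106, 107, 53]) cube([81, 22, 1089]);
translate([1322, 107, 53]) cube([81, 22, 1089]);
translate([1538, 107, 53]) cube([81, 22, 1089]);
translate([1754, 107, 53]) cube([81, 22, 1089]);


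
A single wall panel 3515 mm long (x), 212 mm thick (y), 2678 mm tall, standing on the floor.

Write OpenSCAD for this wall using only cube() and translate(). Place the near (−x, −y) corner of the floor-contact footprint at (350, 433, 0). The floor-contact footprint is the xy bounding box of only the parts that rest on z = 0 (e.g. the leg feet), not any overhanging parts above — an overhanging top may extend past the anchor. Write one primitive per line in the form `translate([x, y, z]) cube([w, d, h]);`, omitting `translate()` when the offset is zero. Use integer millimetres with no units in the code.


translate([350, 433, 0]) cube([3515, 212, 2678]);


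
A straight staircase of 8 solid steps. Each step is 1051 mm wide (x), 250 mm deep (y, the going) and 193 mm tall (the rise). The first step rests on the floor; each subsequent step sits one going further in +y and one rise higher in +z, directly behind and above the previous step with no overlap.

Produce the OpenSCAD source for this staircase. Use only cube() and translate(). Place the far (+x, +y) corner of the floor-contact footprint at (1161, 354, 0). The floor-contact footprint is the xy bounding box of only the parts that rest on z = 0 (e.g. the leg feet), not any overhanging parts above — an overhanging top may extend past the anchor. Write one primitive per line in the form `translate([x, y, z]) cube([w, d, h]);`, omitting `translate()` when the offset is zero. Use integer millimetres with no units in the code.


translate([110, 104, 0]) cube([1051, 250, 193]);
translate([110, 354, 193]) cube([1051, 250, 193]);
translate([110, 604, 386]) cube([1051, 250, 193]);
translate([110, 854, 579]) cube([1051, 250, 193]);
translate([110, 1104, 772]) cube([1051, 250, 193]);
translate([110, 1354, 965]) cube([1051, 250, 193]);
translate([110, 1604, 1158]) cube([1051, 250, 193]);
translate([110, 1854, 1351]) cube([1051, 250, 193]);


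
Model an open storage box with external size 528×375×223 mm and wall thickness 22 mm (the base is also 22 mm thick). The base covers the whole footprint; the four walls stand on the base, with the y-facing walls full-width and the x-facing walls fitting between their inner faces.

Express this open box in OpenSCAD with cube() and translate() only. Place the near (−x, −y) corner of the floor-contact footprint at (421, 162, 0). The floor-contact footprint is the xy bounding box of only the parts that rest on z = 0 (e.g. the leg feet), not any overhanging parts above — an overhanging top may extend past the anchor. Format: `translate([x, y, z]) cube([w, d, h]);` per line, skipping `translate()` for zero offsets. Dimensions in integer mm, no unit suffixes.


translate([421, 162, 0]) cube([528, 375, 22]);
translate([421, 162, 22]) cube([528, 22, 201]);
translate([421, 515, 22]) cube([528, 22, 201]);
translate([421, 184, 22]) cube([22, 331, 201]);
translate([927, 184, 22]) cube([22, 331, 201]);


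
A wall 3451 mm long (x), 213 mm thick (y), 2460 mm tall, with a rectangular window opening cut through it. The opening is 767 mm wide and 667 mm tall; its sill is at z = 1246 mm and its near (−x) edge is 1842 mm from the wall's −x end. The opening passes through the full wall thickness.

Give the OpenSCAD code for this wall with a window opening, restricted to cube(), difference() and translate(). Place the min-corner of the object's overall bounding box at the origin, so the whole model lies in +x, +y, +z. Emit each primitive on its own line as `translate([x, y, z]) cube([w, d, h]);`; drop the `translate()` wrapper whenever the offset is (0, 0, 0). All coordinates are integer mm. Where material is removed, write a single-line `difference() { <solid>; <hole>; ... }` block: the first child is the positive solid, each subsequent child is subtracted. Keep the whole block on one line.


difference() { cube([3451, 213, 2460]); translate([1842, 0, 1246]) cube([767, 213, 667]); }
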